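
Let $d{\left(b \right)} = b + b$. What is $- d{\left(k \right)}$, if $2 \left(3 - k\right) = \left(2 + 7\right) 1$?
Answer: $3$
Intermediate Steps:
$k = - \frac{3}{2}$ ($k = 3 - \frac{\left(2 + 7\right) 1}{2} = 3 - \frac{9 \cdot 1}{2} = 3 - \frac{9}{2} = - \frac{3}{2} \approx -1.5$)
$d{\left(b \right)} = 2 b$
$- d{\left(k \right)} = - \frac{2 \left(-3\right)}{2} = \left(-1\right) \left(-3\right) = 3$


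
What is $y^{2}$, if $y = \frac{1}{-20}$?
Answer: $\frac{1}{400} \approx 0.0025$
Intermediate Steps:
$y = - \frac{1}{20} \approx -0.05$
$y^{2} = \left(- \frac{1}{20}\right)^{2} = \frac{1}{400}$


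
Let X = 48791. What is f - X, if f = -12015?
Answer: -60806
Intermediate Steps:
f - X = -12015 - 1*48791 = -12015 - 48791 = -60806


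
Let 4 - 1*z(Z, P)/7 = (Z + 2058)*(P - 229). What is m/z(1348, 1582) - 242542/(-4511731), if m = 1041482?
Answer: 223220088141/10395736565767 ≈ 0.021472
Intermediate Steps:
z(Z, P) = 28 - 7*(-229 + P)*(2058 + Z) (z(Z, P) = 28 - 7*(Z + 2058)*(P - 229) = 28 - 7*(2058 + Z)*(-229 + P) = 28 - 7*(-229 + P)*(2058 + Z))
m/z(1348, 1582) - 242542/(-4511731) = 1041482/(3299002 - 14406*1582 + 1603*1348 - 7*1582*1348) - 242542/(-4511731) = 1041482/(3299002 - 22790292 + 2160844 - 14927752) - 242542*(-1/4511731) = 1041482/(-32258198) + 242542/4511731 = 1041482*(-1/32258198) + 242542/4511731 = -520741/16129099 + 242542/4511731 = 223220088141/10395736565767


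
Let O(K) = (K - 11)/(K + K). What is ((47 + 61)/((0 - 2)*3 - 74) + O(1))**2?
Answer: 16129/400 ≈ 40.323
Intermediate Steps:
O(K) = (-11 + K)/(2*K) (O(K) = (-11 + K)/((2*K)) = (-11 + K)*(1/(2*K)) = (-11 + K)/(2*K))
((47 + 61)/((0 - 2)*3 - 74) + O(1))**2 = ((47 + 61)/((0 - 2)*3 - 74) + (1/2)*(-11 + 1)/1)**2 = (108/(-2*3 - 74) + (1/2)*1*(-10))**2 = (108/(-6 - 74) - 5)**2 = (108/(-80) - 5)**2 = (108*(-1/80) - 5)**2 = (-27/20 - 5)**2 = (-127/20)**2 = 16129/400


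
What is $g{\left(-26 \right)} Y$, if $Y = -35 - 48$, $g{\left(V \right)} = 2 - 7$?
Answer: $415$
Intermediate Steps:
$g{\left(V \right)} = -5$
$Y = -83$ ($Y = -35 - 48 = -83$)
$g{\left(-26 \right)} Y = \left(-5\right) \left(-83\right) = 415$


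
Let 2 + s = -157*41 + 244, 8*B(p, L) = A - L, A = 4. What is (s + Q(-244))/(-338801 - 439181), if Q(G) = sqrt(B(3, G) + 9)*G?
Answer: 6195/777982 + 244*sqrt(10)/388991 ≈ 0.0099465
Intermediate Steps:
B(p, L) = 1/2 - L/8 (B(p, L) = (4 - L)/8 = 1/2 - L/8)
Q(G) = G*sqrt(19/2 - G/8) (Q(G) = sqrt((1/2 - G/8) + 9)*G = sqrt(19/2 - G/8)*G = G*sqrt(19/2 - G/8))
s = -6195 (s = -2 + (-157*41 + 244) = -2 + (-6437 + 244) = -2 - 6193 = -6195)
(s + Q(-244))/(-338801 - 439181) = (-6195 + (1/4)*(-244)*sqrt(152 - 2*(-244)))/(-338801 - 439181) = (-6195 + (1/4)*(-244)*sqrt(152 + 488))/(-777982) = (-6195 + (1/4)*(-244)*sqrt(640))*(-1/777982) = (-6195 + (1/4)*(-244)*(8*sqrt(10)))*(-1/777982) = (-6195 - 488*sqrt(10))*(-1/777982) = 6195/777982 + 244*sqrt(10)/388991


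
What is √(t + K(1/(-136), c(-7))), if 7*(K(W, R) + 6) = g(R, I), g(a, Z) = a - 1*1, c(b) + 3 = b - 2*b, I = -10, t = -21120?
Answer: 3*I*√115017/7 ≈ 145.35*I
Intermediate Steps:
c(b) = -3 - b (c(b) = -3 + (b - 2*b) = -3 - b)
g(a, Z) = -1 + a (g(a, Z) = a - 1 = -1 + a)
K(W, R) = -43/7 + R/7 (K(W, R) = -6 + (-1 + R)/7 = -6 + (-⅐ + R/7) = -43/7 + R/7)
√(t + K(1/(-136), c(-7))) = √(-21120 + (-43/7 + (-3 - 1*(-7))/7)) = √(-21120 + (-43/7 + (-3 + 7)/7)) = √(-21120 + (-43/7 + (⅐)*4)) = √(-21120 + (-43/7 + 4/7)) = √(-21120 - 39/7) = √(-147879/7) = 3*I*√115017/7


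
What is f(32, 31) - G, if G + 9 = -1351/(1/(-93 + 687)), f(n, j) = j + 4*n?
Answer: 802662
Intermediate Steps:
G = -802503 (G = -9 - 1351/(1/(-93 + 687)) = -9 - 1351/(1/594) = -9 - 1351/1/594 = -9 - 1351*594 = -9 - 802494 = -802503)
f(32, 31) - G = (31 + 4*32) - 1*(-802503) = (31 + 128) + 802503 = 159 + 802503 = 802662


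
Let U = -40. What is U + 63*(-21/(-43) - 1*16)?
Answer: -43741/43 ≈ -1017.2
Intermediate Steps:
U + 63*(-21/(-43) - 1*16) = -40 + 63*(-21/(-43) - 1*16) = -40 + 63*(-21*(-1/43) - 16) = -40 + 63*(21/43 - 16) = -40 + 63*(-667/43) = -40 - 42021/43 = -43741/43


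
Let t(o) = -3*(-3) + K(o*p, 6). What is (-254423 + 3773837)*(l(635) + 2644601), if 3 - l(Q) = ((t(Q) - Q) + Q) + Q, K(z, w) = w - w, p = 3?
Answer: 9305189839440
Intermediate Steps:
K(z, w) = 0
t(o) = 9 (t(o) = -3*(-3) + 0 = 9 + 0 = 9)
l(Q) = -6 - Q (l(Q) = 3 - (((9 - Q) + Q) + Q) = 3 - (9 + Q) = 3 + (-9 - Q) = -6 - Q)
(-254423 + 3773837)*(l(635) + 2644601) = (-254423 + 3773837)*((-6 - 1*635) + 2644601) = 3519414*((-6 - 635) + 2644601) = 3519414*(-641 + 2644601) = 3519414*2643960 = 9305189839440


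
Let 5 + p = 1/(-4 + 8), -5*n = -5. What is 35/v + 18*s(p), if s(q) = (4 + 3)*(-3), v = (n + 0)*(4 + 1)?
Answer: -371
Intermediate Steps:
n = 1 (n = -⅕*(-5) = 1)
v = 5 (v = (1 + 0)*(4 + 1) = 1*5 = 5)
p = -19/4 (p = -5 + 1/(-4 + 8) = -5 + 1/4 = -5 + ¼ = -19/4 ≈ -4.7500)
s(q) = -21 (s(q) = 7*(-3) = -21)
35/v + 18*s(p) = 35/5 + 18*(-21) = 35*(⅕) - 378 = 7 - 378 = -371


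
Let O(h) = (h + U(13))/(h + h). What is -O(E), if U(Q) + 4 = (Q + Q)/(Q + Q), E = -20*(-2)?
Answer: -37/80 ≈ -0.46250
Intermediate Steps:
E = 40
U(Q) = -3 (U(Q) = -4 + (Q + Q)/(Q + Q) = -4 + (2*Q)/((2*Q)) = -4 + (2*Q)*(1/(2*Q)) = -4 + 1 = -3)
O(h) = (-3 + h)/(2*h) (O(h) = (h - 3)/(h + h) = (-3 + h)/((2*h)) = (-3 + h)*(1/(2*h)) = (-3 + h)/(2*h))
-O(E) = -(-3 + 40)/(2*40) = -37/(2*40) = -1*37/80 = -37/80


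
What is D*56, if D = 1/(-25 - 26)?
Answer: -56/51 ≈ -1.0980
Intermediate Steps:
D = -1/51 (D = 1/(-51) = -1/51 ≈ -0.019608)
D*56 = -1/51*56 = -56/51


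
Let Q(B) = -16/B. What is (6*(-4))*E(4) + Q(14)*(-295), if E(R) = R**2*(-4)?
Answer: 13112/7 ≈ 1873.1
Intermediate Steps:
E(R) = -4*R**2
(6*(-4))*E(4) + Q(14)*(-295) = (6*(-4))*(-4*4**2) - 16/14*(-295) = -(-96)*16 - 16*1/14*(-295) = -24*(-64) - 8/7*(-295) = 1536 + 2360/7 = 13112/7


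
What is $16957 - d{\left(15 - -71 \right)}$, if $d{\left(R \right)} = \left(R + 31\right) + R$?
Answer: $16754$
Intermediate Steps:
$d{\left(R \right)} = 31 + 2 R$ ($d{\left(R \right)} = \left(31 + R\right) + R = 31 + 2 R$)
$16957 - d{\left(15 - -71 \right)} = 16957 - \left(31 + 2 \left(15 - -71\right)\right) = 16957 - \left(31 + 2 \left(15 + 71\right)\right) = 16957 - \left(31 + 2 \cdot 86\right) = 16957 - \left(31 + 172\right) = 16957 - 203 = 16754$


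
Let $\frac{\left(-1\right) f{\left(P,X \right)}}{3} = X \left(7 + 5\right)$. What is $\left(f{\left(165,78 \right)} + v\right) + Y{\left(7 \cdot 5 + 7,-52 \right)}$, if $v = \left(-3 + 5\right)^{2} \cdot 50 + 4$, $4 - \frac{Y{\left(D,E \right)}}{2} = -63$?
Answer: $-2470$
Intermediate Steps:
$f{\left(P,X \right)} = - 36 X$ ($f{\left(P,X \right)} = - 3 X \left(7 + 5\right) = - 3 X 12 = - 3 \cdot 12 X = - 36 X$)
$Y{\left(D,E \right)} = 134$ ($Y{\left(D,E \right)} = 8 - -126 = 8 + 126 = 134$)
$v = 204$ ($v = 2^{2} \cdot 50 + 4 = 4 \cdot 50 + 4 = 200 + 4 = 204$)
$\left(f{\left(165,78 \right)} + v\right) + Y{\left(7 \cdot 5 + 7,-52 \right)} = \left(\left(-36\right) 78 + 204\right) + 134 = \left(-2808 + 204\right) + 134 = -2604 + 134 = -2470$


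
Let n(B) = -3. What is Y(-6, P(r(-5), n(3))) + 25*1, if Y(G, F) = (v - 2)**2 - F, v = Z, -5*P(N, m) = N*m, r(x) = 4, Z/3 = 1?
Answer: 118/5 ≈ 23.600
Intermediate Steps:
Z = 3 (Z = 3*1 = 3)
P(N, m) = -N*m/5
v = 3
Y(G, F) = 1 - F (Y(G, F) = (3 - 2)**2 - F = 1**2 - F = 1 - F)
Y(-6, P(r(-5), n(3))) + 25*1 = (1 - (-1)*4*(-3)/5) + 25*1 = (1 - 1*12/5) + 25 = (1 - 12/5) + 25 = -7/5 + 25 = 118/5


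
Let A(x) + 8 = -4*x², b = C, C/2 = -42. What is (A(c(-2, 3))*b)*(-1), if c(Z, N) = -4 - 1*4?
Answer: -22176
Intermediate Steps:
c(Z, N) = -8 (c(Z, N) = -4 - 4 = -8)
C = -84 (C = 2*(-42) = -84)
b = -84
A(x) = -8 - 4*x²
(A(c(-2, 3))*b)*(-1) = ((-8 - 4*(-8)²)*(-84))*(-1) = ((-8 - 4*64)*(-84))*(-1) = ((-8 - 256)*(-84))*(-1) = -264*(-84)*(-1) = 22176*(-1) = -22176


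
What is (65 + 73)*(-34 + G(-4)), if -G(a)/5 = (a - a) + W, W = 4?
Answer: -7452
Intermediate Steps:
G(a) = -20 (G(a) = -5*((a - a) + 4) = -5*(0 + 4) = -5*4 = -20)
(65 + 73)*(-34 + G(-4)) = (65 + 73)*(-34 - 20) = 138*(-54) = -7452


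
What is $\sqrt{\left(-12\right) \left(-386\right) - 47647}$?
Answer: $i \sqrt{43015} \approx 207.4 i$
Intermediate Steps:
$\sqrt{\left(-12\right) \left(-386\right) - 47647} = \sqrt{4632 - 47647} = \sqrt{-43015} = i \sqrt{43015}$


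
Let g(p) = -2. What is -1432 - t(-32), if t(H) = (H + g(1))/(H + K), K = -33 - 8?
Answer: -104570/73 ≈ -1432.5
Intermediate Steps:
K = -41
t(H) = (-2 + H)/(-41 + H) (t(H) = (H - 2)/(H - 41) = (-2 + H)/(-41 + H))
-1432 - t(-32) = -1432 - (-2 - 32)/(-41 - 32) = -1432 - (-34)/(-73) = -1432 - (-1)*(-34)/73 = -1432 - 1*34/73 = -1432 - 34/73 = -104570/73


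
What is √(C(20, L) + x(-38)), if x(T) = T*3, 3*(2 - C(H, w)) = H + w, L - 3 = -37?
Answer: I*√966/3 ≈ 10.36*I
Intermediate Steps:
L = -34 (L = 3 - 37 = -34)
C(H, w) = 2 - H/3 - w/3 (C(H, w) = 2 - (H + w)/3 = 2 + (-H/3 - w/3) = 2 - H/3 - w/3)
x(T) = 3*T
√(C(20, L) + x(-38)) = √((2 - ⅓*20 - ⅓*(-34)) + 3*(-38)) = √((2 - 20/3 + 34/3) - 114) = √(20/3 - 114) = √(-322/3) = I*√966/3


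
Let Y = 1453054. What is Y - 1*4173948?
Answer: -2720894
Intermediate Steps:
Y - 1*4173948 = 1453054 - 1*4173948 = 1453054 - 4173948 = -2720894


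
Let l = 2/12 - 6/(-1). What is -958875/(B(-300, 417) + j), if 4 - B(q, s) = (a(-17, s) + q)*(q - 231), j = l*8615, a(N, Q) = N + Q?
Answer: -5753250/637379 ≈ -9.0264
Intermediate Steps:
l = 37/6 (l = 2*(1/12) - 6*(-1) = 1/6 + 6 = 37/6 ≈ 6.1667)
j = 318755/6 (j = (37/6)*8615 = 318755/6 ≈ 53126.)
B(q, s) = 4 - (-231 + q)*(-17 + q + s) (B(q, s) = 4 - ((-17 + s) + q)*(q - 231) = 4 - (-17 + q + s)*(-231 + q) = 4 - (-231 + q)*(-17 + q + s))
-958875/(B(-300, 417) + j) = -958875/((-3923 - 1*(-300)**2 + 231*417 + 248*(-300) - 1*(-300)*417) + 318755/6) = -958875/((-3923 - 1*90000 + 96327 - 74400 + 125100) + 318755/6) = -958875/((-3923 - 90000 + 96327 - 74400 + 125100) + 318755/6) = -958875/(53104 + 318755/6) = -958875/637379/6 = -958875*6/637379 = -5753250/637379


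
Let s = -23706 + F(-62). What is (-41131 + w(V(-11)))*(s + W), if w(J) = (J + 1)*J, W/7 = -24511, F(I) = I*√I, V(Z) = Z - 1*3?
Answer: 7996643567 + 2538838*I*√62 ≈ 7.9966e+9 + 1.9991e+7*I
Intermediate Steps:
V(Z) = -3 + Z (V(Z) = Z - 3 = -3 + Z)
F(I) = I^(3/2)
W = -171577 (W = 7*(-24511) = -171577)
w(J) = J*(1 + J) (w(J) = (1 + J)*J = J*(1 + J))
s = -23706 - 62*I*√62 (s = -23706 + (-62)^(3/2) = -23706 - 62*I*√62 ≈ -23706.0 - 488.19*I)
(-41131 + w(V(-11)))*(s + W) = (-41131 + (-3 - 11)*(1 + (-3 - 11)))*((-23706 - 62*I*√62) - 171577) = (-41131 - 14*(1 - 14))*(-195283 - 62*I*√62) = (-41131 - 14*(-13))*(-195283 - 62*I*√62) = (-41131 + 182)*(-195283 - 62*I*√62) = -40949*(-195283 - 62*I*√62) = 7996643567 + 2538838*I*√62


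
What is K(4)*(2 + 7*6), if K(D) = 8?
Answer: 352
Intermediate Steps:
K(4)*(2 + 7*6) = 8*(2 + 7*6) = 8*(2 + 42) = 8*44 = 352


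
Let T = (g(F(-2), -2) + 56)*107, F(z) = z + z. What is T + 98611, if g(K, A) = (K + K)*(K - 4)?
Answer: 111451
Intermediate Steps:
F(z) = 2*z
g(K, A) = 2*K*(-4 + K) (g(K, A) = (2*K)*(-4 + K) = 2*K*(-4 + K))
T = 12840 (T = (2*(2*(-2))*(-4 + 2*(-2)) + 56)*107 = (2*(-4)*(-4 - 4) + 56)*107 = (2*(-4)*(-8) + 56)*107 = (64 + 56)*107 = 120*107 = 12840)
T + 98611 = 12840 + 98611 = 111451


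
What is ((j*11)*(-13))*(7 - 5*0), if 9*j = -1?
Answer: 1001/9 ≈ 111.22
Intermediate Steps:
j = -⅑ (j = (⅑)*(-1) = -⅑ ≈ -0.11111)
((j*11)*(-13))*(7 - 5*0) = (-⅑*11*(-13))*(7 - 5*0) = (-11/9*(-13))*(7 + 0) = (143/9)*7 = 1001/9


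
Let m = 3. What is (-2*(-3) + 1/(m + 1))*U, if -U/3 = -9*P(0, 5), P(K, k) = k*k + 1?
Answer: 8775/2 ≈ 4387.5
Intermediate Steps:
P(K, k) = 1 + k² (P(K, k) = k² + 1 = 1 + k²)
U = 702 (U = -(-27)*(1 + 5²) = -(-27)*(1 + 25) = -(-27)*26 = -3*(-234) = 702)
(-2*(-3) + 1/(m + 1))*U = (-2*(-3) + 1/(3 + 1))*702 = (6 + 1/4)*702 = (6 + ¼)*702 = (25/4)*702 = 8775/2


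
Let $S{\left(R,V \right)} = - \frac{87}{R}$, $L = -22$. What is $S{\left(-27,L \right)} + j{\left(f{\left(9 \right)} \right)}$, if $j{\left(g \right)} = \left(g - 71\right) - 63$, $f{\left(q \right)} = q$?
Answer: $- \frac{1096}{9} \approx -121.78$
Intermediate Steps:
$j{\left(g \right)} = -134 + g$ ($j{\left(g \right)} = \left(-71 + g\right) - 63 = -134 + g$)
$S{\left(-27,L \right)} + j{\left(f{\left(9 \right)} \right)} = - \frac{87}{-27} + \left(-134 + 9\right) = \left(-87\right) \left(- \frac{1}{27}\right) - 125 = \frac{29}{9} - 125 = - \frac{1096}{9}$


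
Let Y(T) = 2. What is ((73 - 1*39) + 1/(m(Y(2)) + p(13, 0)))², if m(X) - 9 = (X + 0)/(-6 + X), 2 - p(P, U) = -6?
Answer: 1263376/1089 ≈ 1160.1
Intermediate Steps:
p(P, U) = 8 (p(P, U) = 2 - 1*(-6) = 2 + 6 = 8)
m(X) = 9 + X/(-6 + X) (m(X) = 9 + (X + 0)/(-6 + X) = 9 + X/(-6 + X))
((73 - 1*39) + 1/(m(Y(2)) + p(13, 0)))² = ((73 - 1*39) + 1/(2*(-27 + 5*2)/(-6 + 2) + 8))² = ((73 - 39) + 1/(2*(-27 + 10)/(-4) + 8))² = (34 + 1/(2*(-¼)*(-17) + 8))² = (34 + 1/(17/2 + 8))² = (34 + 1/(33/2))² = (34 + 2/33)² = (1124/33)² = 1263376/1089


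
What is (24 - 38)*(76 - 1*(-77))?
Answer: -2142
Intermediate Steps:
(24 - 38)*(76 - 1*(-77)) = -14*(76 + 77) = -14*153 = -2142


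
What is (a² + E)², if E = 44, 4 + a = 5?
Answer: 2025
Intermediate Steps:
a = 1 (a = -4 + 5 = 1)
(a² + E)² = (1² + 44)² = (1 + 44)² = 45² = 2025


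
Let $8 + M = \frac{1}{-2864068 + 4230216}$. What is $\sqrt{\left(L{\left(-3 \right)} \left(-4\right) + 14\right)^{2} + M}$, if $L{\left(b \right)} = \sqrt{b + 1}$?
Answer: $\frac{\sqrt{72788054299793 - 52258090021312 i \sqrt{2}}}{683074} \approx 13.753 - 5.7583 i$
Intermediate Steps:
$L{\left(b \right)} = \sqrt{1 + b}$
$M = - \frac{10929183}{1366148}$ ($M = -8 + \frac{1}{-2864068 + 4230216} = -8 + \frac{1}{1366148} = - \frac{10929183}{1366148} \approx -8.0$)
$\sqrt{\left(L{\left(-3 \right)} \left(-4\right) + 14\right)^{2} + M} = \sqrt{\left(\sqrt{1 - 3} \left(-4\right) + 14\right)^{2} - \frac{10929183}{1366148}} = \sqrt{\left(\sqrt{-2} \left(-4\right) + 14\right)^{2} - \frac{10929183}{1366148}} = \sqrt{\left(i \sqrt{2} \left(-4\right) + 14\right)^{2} - \frac{10929183}{1366148}} = \sqrt{\left(- 4 i \sqrt{2} + 14\right)^{2} - \frac{10929183}{1366148}} = \sqrt{\left(14 - 4 i \sqrt{2}\right)^{2} - \frac{10929183}{1366148}} = \sqrt{- \frac{10929183}{1366148} + \left(14 - 4 i \sqrt{2}\right)^{2}}$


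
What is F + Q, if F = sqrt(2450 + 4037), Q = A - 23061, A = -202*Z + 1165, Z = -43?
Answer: -13210 + sqrt(6487) ≈ -13129.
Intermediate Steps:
A = 9851 (A = -202*(-43) + 1165 = 8686 + 1165 = 9851)
Q = -13210 (Q = 9851 - 23061 = -13210)
F = sqrt(6487) ≈ 80.542
F + Q = sqrt(6487) - 13210 = -13210 + sqrt(6487)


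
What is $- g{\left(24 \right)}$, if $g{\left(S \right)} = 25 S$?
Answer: $-600$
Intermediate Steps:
$- g{\left(24 \right)} = - 25 \cdot 24 = \left(-1\right) 600 = -600$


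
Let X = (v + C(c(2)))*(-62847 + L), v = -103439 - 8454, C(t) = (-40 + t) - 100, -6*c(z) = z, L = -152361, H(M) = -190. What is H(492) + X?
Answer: 24110469410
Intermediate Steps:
c(z) = -z/6
C(t) = -140 + t
v = -111893
X = 24110469600 (X = (-111893 + (-140 - ⅙*2))*(-62847 - 152361) = (-111893 + (-140 - ⅓))*(-215208) = (-111893 - 421/3)*(-215208) = -336100/3*(-215208) = 24110469600)
H(492) + X = -190 + 24110469600 = 24110469410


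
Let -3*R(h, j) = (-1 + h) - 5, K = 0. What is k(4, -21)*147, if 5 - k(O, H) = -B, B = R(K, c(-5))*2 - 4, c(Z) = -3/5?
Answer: 735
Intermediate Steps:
c(Z) = -3/5 (c(Z) = -3*1/5 = -3/5)
R(h, j) = 2 - h/3 (R(h, j) = -((-1 + h) - 5)/3 = -(-6 + h)/3 = 2 - h/3)
B = 0 (B = (2 - 1/3*0)*2 - 4 = (2 + 0)*2 - 4 = 2*2 - 4 = 4 - 4 = 0)
k(O, H) = 5 (k(O, H) = 5 - (-1)*0 = 5 - 1*0 = 5 + 0 = 5)
k(4, -21)*147 = 5*147 = 735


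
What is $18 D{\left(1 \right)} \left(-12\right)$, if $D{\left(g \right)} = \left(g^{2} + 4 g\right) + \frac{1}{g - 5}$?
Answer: $-1026$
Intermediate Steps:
$D{\left(g \right)} = g^{2} + \frac{1}{-5 + g} + 4 g$ ($D{\left(g \right)} = \left(g^{2} + 4 g\right) + \frac{1}{-5 + g} = g^{2} + \frac{1}{-5 + g} + 4 g$)
$18 D{\left(1 \right)} \left(-12\right) = 18 \frac{1 + 1^{3} - 1^{2} - 20}{-5 + 1} \left(-12\right) = 18 \frac{1 + 1 - 1 - 20}{-4} \left(-12\right) = 18 \left(- \frac{1 + 1 - 1 - 20}{4}\right) \left(-12\right) = 18 \left(\left(- \frac{1}{4}\right) \left(-19\right)\right) \left(-12\right) = 18 \cdot \frac{19}{4} \left(-12\right) = \frac{171}{2} \left(-12\right) = -1026$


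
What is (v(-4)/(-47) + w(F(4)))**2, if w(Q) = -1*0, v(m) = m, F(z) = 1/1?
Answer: 16/2209 ≈ 0.0072431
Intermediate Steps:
F(z) = 1
w(Q) = 0
(v(-4)/(-47) + w(F(4)))**2 = (-4/(-47) + 0)**2 = (-4*(-1/47) + 0)**2 = (4/47 + 0)**2 = (4/47)**2 = 16/2209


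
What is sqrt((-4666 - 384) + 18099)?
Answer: sqrt(13049) ≈ 114.23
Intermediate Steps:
sqrt((-4666 - 384) + 18099) = sqrt(-5050 + 18099) = sqrt(13049)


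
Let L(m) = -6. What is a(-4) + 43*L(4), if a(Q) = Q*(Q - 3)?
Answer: -230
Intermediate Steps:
a(Q) = Q*(-3 + Q)
a(-4) + 43*L(4) = -4*(-3 - 4) + 43*(-6) = -4*(-7) - 258 = 28 - 258 = -230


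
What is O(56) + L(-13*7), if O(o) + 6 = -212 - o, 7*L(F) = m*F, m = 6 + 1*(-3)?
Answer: -313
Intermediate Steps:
m = 3 (m = 6 - 3 = 3)
L(F) = 3*F/7 (L(F) = (3*F)/7 = 3*F/7)
O(o) = -218 - o (O(o) = -6 + (-212 - o) = -218 - o)
O(56) + L(-13*7) = (-218 - 1*56) + 3*(-13*7)/7 = (-218 - 56) + (3/7)*(-91) = -274 - 39 = -313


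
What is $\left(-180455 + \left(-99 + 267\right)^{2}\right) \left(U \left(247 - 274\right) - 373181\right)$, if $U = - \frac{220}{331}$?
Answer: $\frac{18803112012301}{331} \approx 5.6807 \cdot 10^{10}$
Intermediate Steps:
$U = - \frac{220}{331}$ ($U = \left(-220\right) \frac{1}{331} = - \frac{220}{331} \approx -0.66465$)
$\left(-180455 + \left(-99 + 267\right)^{2}\right) \left(U \left(247 - 274\right) - 373181\right) = \left(-180455 + \left(-99 + 267\right)^{2}\right) \left(- \frac{220 \left(247 - 274\right)}{331} - 373181\right) = \left(-180455 + 168^{2}\right) \left(\left(- \frac{220}{331}\right) \left(-27\right) - 373181\right) = \left(-180455 + 28224\right) \left(\frac{5940}{331} - 373181\right) = \left(-152231\right) \left(- \frac{123516971}{331}\right) = \frac{18803112012301}{331}$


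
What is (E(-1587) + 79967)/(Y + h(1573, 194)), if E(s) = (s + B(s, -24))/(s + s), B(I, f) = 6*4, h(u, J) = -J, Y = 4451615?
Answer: 28201869/1569867806 ≈ 0.017964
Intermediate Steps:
B(I, f) = 24
E(s) = (24 + s)/(2*s) (E(s) = (s + 24)/(s + s) = (24 + s)/((2*s)) = (24 + s)*(1/(2*s)) = (24 + s)/(2*s))
(E(-1587) + 79967)/(Y + h(1573, 194)) = ((½)*(24 - 1587)/(-1587) + 79967)/(4451615 - 1*194) = ((½)*(-1/1587)*(-1563) + 79967)/(4451615 - 194) = (521/1058 + 79967)/4451421 = (84605607/1058)*(1/4451421) = 28201869/1569867806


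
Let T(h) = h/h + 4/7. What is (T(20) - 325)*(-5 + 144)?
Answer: -314696/7 ≈ -44957.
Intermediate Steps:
T(h) = 11/7 (T(h) = 1 + 4*(1/7) = 1 + 4/7 = 11/7)
(T(20) - 325)*(-5 + 144) = (11/7 - 325)*(-5 + 144) = -2264/7*139 = -314696/7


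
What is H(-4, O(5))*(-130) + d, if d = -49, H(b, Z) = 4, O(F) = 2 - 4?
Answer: -569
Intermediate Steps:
O(F) = -2
H(-4, O(5))*(-130) + d = 4*(-130) - 49 = -520 - 49 = -569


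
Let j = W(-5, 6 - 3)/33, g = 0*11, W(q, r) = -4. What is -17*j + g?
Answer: 68/33 ≈ 2.0606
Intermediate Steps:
g = 0
j = -4/33 ≈ -0.12121
-17*j + g = -17*(-4/33) + 0 = 68/33 + 0 = 68/33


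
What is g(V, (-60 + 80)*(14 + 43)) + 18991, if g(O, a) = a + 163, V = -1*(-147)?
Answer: 20294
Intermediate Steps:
V = 147
g(O, a) = 163 + a
g(V, (-60 + 80)*(14 + 43)) + 18991 = (163 + (-60 + 80)*(14 + 43)) + 18991 = (163 + 20*57) + 18991 = (163 + 1140) + 18991 = 1303 + 18991 = 20294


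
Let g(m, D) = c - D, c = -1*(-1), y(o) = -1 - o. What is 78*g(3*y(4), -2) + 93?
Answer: 327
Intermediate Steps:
c = 1
g(m, D) = 1 - D
78*g(3*y(4), -2) + 93 = 78*(1 - 1*(-2)) + 93 = 78*(1 + 2) + 93 = 78*3 + 93 = 234 + 93 = 327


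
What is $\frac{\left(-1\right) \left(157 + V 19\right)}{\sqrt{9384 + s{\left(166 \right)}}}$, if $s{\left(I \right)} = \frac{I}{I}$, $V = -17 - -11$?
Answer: $- \frac{43 \sqrt{9385}}{9385} \approx -0.44387$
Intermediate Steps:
$V = -6$ ($V = -17 + 11 = -6$)
$s{\left(I \right)} = 1$
$\frac{\left(-1\right) \left(157 + V 19\right)}{\sqrt{9384 + s{\left(166 \right)}}} = \frac{\left(-1\right) \left(157 - 114\right)}{\sqrt{9384 + 1}} = \frac{\left(-1\right) \left(157 - 114\right)}{\sqrt{9385}} = \left(-1\right) 43 \frac{\sqrt{9385}}{9385} = - 43 \frac{\sqrt{9385}}{9385} = - \frac{43 \sqrt{9385}}{9385}$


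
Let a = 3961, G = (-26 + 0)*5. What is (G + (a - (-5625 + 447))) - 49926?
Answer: -40917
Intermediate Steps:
G = -130 (G = -26*5 = -130)
(G + (a - (-5625 + 447))) - 49926 = (-130 + (3961 - (-5625 + 447))) - 49926 = (-130 + (3961 - 1*(-5178))) - 49926 = (-130 + (3961 + 5178)) - 49926 = (-130 + 9139) - 49926 = 9009 - 49926 = -40917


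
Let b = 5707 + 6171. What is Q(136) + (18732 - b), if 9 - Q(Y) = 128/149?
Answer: 1022459/149 ≈ 6862.1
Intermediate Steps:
Q(Y) = 1213/149 (Q(Y) = 9 - 128/149 = 1213/149)
b = 11878
Q(136) + (18732 - b) = 1213/149 + (18732 - 1*11878) = 1213/149 + (18732 - 11878) = 1213/149 + 6854 = 1022459/149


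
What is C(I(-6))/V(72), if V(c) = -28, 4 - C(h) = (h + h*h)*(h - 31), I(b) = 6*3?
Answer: -2225/14 ≈ -158.93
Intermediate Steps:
I(b) = 18
C(h) = 4 - (-31 + h)*(h + h²) (C(h) = 4 - (h + h*h)*(h - 31) = 4 - (h + h²)*(-31 + h) = 4 - (-31 + h)*(h + h²))
C(I(-6))/V(72) = (4 - 1*18³ + 30*18² + 31*18)/(-28) = (4 - 1*5832 + 30*324 + 558)*(-1/28) = (4 - 5832 + 9720 + 558)*(-1/28) = 4450*(-1/28) = -2225/14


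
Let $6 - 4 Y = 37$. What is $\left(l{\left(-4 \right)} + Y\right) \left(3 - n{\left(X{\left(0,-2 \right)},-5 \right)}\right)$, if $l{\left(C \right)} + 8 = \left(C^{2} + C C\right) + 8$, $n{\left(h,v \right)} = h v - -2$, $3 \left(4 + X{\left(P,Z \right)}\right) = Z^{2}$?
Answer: $- \frac{3589}{12} \approx -299.08$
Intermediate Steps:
$Y = - \frac{31}{4}$ ($Y = \frac{3}{2} - \frac{37}{4} = - \frac{31}{4} \approx -7.75$)
$X{\left(P,Z \right)} = -4 + \frac{Z^{2}}{3}$
$n{\left(h,v \right)} = 2 + h v$ ($n{\left(h,v \right)} = h v + 2 = 2 + h v$)
$l{\left(C \right)} = 2 C^{2}$ ($l{\left(C \right)} = -8 + \left(\left(C^{2} + C C\right) + 8\right) = -8 + \left(\left(C^{2} + C^{2}\right) + 8\right) = -8 + \left(2 C^{2} + 8\right) = -8 + \left(8 + 2 C^{2}\right) = 2 C^{2}$)
$\left(l{\left(-4 \right)} + Y\right) \left(3 - n{\left(X{\left(0,-2 \right)},-5 \right)}\right) = \left(2 \left(-4\right)^{2} - \frac{31}{4}\right) \left(3 - \left(2 + \left(-4 + \frac{\left(-2\right)^{2}}{3}\right) \left(-5\right)\right)\right) = \left(2 \cdot 16 - \frac{31}{4}\right) \left(3 - \left(2 + \left(-4 + \frac{1}{3} \cdot 4\right) \left(-5\right)\right)\right) = \left(32 - \frac{31}{4}\right) \left(3 - \left(2 + \left(-4 + \frac{4}{3}\right) \left(-5\right)\right)\right) = \frac{97 \left(3 - \left(2 - - \frac{40}{3}\right)\right)}{4} = \frac{97 \left(3 - \left(2 + \frac{40}{3}\right)\right)}{4} = \frac{97 \left(3 - \frac{46}{3}\right)}{4} = \frac{97}{4} \left(- \frac{37}{3}\right) = - \frac{3589}{12}$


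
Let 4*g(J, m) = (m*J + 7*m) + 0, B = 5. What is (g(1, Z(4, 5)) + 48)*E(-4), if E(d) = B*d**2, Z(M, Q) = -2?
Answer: 3520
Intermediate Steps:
E(d) = 5*d**2
g(J, m) = 7*m/4 + J*m/4 (g(J, m) = ((m*J + 7*m) + 0)/4 = ((J*m + 7*m) + 0)/4 = ((7*m + J*m) + 0)/4 = (7*m + J*m)/4 = 7*m/4 + J*m/4)
(g(1, Z(4, 5)) + 48)*E(-4) = ((1/4)*(-2)*(7 + 1) + 48)*(5*(-4)**2) = ((1/4)*(-2)*8 + 48)*(5*16) = (-4 + 48)*80 = 44*80 = 3520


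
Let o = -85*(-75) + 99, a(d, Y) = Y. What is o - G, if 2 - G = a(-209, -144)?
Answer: 6328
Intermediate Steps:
G = 146 (G = 2 - 1*(-144) = 2 + 144 = 146)
o = 6474 (o = 6375 + 99 = 6474)
o - G = 6474 - 1*146 = 6474 - 146 = 6328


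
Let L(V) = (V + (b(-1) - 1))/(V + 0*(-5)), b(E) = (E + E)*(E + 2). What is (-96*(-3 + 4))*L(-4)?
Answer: -168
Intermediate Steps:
b(E) = 2*E*(2 + E) (b(E) = (2*E)*(2 + E) = 2*E*(2 + E))
L(V) = (-3 + V)/V (L(V) = (V + (2*(-1)*(2 - 1) - 1))/(V + 0*(-5)) = (V + (2*(-1)*1 - 1))/(V + 0) = (V + (-2 - 1))/V = (V - 3)/V = (-3 + V)/V)
(-96*(-3 + 4))*L(-4) = (-96*(-3 + 4))*((-3 - 4)/(-4)) = (-96)*(-1/4*(-7)) = -16*6*(7/4) = -96*7/4 = -168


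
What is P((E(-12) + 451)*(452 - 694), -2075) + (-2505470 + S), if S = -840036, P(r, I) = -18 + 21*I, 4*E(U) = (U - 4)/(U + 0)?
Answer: -3389099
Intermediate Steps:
E(U) = (-4 + U)/(4*U) (E(U) = ((U - 4)/(U + 0))/4 = ((-4 + U)/U)/4 = (-4 + U)/(4*U))
P((E(-12) + 451)*(452 - 694), -2075) + (-2505470 + S) = (-18 + 21*(-2075)) + (-2505470 - 840036) = (-18 - 43575) - 3345506 = -43593 - 3345506 = -3389099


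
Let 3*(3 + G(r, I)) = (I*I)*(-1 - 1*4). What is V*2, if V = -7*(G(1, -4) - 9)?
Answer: 1624/3 ≈ 541.33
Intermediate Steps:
G(r, I) = -3 - 5*I²/3 (G(r, I) = -3 + ((I*I)*(-1 - 1*4))/3 = -3 + (I²*(-1 - 4))/3 = -3 + (I²*(-5))/3 = -3 + (-5*I²)/3 = -3 - 5*I²/3)
V = 812/3 (V = -7*((-3 - 5/3*(-4)²) - 9) = -7*((-3 - 5/3*16) - 9) = -7*((-3 - 80/3) - 9) = -7*(-89/3 - 9) = -7*(-116/3) = 812/3 ≈ 270.67)
V*2 = (812/3)*2 = 1624/3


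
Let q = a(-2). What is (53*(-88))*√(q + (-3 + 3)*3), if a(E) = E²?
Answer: -9328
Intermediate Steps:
q = 4 (q = (-2)² = 4)
(53*(-88))*√(q + (-3 + 3)*3) = (53*(-88))*√(4 + (-3 + 3)*3) = -4664*√(4 + 0*3) = -4664*√(4 + 0) = -4664*√4 = -4664*2 = -9328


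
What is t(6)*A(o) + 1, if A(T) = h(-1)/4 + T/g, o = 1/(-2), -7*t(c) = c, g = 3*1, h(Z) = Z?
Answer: 19/14 ≈ 1.3571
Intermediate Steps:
g = 3
t(c) = -c/7
o = -½ ≈ -0.50000
A(T) = -¼ + T/3 (A(T) = -1/4 + T/3 = -1*¼ + T*(⅓) = -¼ + T/3)
t(6)*A(o) + 1 = (-⅐*6)*(-¼ + (⅓)*(-½)) + 1 = -6*(-¼ - ⅙)/7 + 1 = -6/7*(-5/12) + 1 = 5/14 + 1 = 19/14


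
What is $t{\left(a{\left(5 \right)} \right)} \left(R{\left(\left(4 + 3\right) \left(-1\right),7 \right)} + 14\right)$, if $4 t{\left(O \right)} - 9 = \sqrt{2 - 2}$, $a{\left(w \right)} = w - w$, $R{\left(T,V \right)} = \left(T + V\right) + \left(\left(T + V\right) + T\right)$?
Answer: $\frac{63}{4} \approx 15.75$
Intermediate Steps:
$R{\left(T,V \right)} = 2 V + 3 T$ ($R{\left(T,V \right)} = \left(T + V\right) + \left(V + 2 T\right) = 2 V + 3 T$)
$a{\left(w \right)} = 0$
$t{\left(O \right)} = \frac{9}{4}$ ($t{\left(O \right)} = \frac{9}{4} + \frac{\sqrt{2 - 2}}{4} = \frac{9}{4} + \frac{\sqrt{0}}{4} = \frac{9}{4} + \frac{1}{4} \cdot 0 = \frac{9}{4} + 0 = \frac{9}{4}$)
$t{\left(a{\left(5 \right)} \right)} \left(R{\left(\left(4 + 3\right) \left(-1\right),7 \right)} + 14\right) = \frac{9 \left(\left(2 \cdot 7 + 3 \left(4 + 3\right) \left(-1\right)\right) + 14\right)}{4} = \frac{9 \left(\left(14 + 3 \cdot 7 \left(-1\right)\right) + 14\right)}{4} = \frac{9 \left(\left(14 + 3 \left(-7\right)\right) + 14\right)}{4} = \frac{9 \left(\left(14 - 21\right) + 14\right)}{4} = \frac{9 \left(-7 + 14\right)}{4} = \frac{9}{4} \cdot 7 = \frac{63}{4}$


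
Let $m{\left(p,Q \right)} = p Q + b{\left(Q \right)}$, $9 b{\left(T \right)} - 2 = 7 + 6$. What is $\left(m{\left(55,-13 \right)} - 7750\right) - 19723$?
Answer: $- \frac{84559}{3} \approx -28186.0$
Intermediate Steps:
$b{\left(T \right)} = \frac{5}{3}$ ($b{\left(T \right)} = \frac{2}{9} + \frac{7 + 6}{9} = \frac{2}{9} + \frac{1}{9} \cdot 13 = \frac{2}{9} + \frac{13}{9} = \frac{5}{3}$)
$m{\left(p,Q \right)} = \frac{5}{3} + Q p$ ($m{\left(p,Q \right)} = p Q + \frac{5}{3} = Q p + \frac{5}{3} = \frac{5}{3} + Q p$)
$\left(m{\left(55,-13 \right)} - 7750\right) - 19723 = \left(\left(\frac{5}{3} - 715\right) - 7750\right) - 19723 = \left(- \frac{2140}{3} - 7750\right) - 19723 = - \frac{25390}{3} - 19723 = - \frac{84559}{3}$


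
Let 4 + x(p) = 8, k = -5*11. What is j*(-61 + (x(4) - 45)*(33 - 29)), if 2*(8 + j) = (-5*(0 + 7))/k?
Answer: 38025/22 ≈ 1728.4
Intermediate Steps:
k = -55
x(p) = 4 (x(p) = -4 + 8 = 4)
j = -169/22 (j = -8 + (-5*(0 + 7)/(-55))/2 = -8 + (-5*7*(-1/55))/2 = -8 + (-35*(-1/55))/2 = -8 + (½)*(7/11) = -8 + 7/22 = -169/22 ≈ -7.6818)
j*(-61 + (x(4) - 45)*(33 - 29)) = -169*(-61 + (4 - 45)*(33 - 29))/22 = -169*(-61 - 41*4)/22 = -169*(-61 - 164)/22 = -169/22*(-225) = 38025/22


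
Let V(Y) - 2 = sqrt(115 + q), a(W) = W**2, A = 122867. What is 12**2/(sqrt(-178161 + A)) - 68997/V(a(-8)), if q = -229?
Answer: 3*(-48*sqrt(55294) + 635853353*I - 48*I*sqrt(1575879))/(27647*(sqrt(114) - 2*I)) ≈ -1169.4 + 6242.5*I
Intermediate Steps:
V(Y) = 2 + I*sqrt(114) (V(Y) = 2 + sqrt(115 - 229) = 2 + sqrt(-114) = 2 + I*sqrt(114))
12**2/(sqrt(-178161 + A)) - 68997/V(a(-8)) = 12**2/(sqrt(-178161 + 122867)) - 68997/(2 + I*sqrt(114)) = 144/(sqrt(-55294)) - 68997/(2 + I*sqrt(114)) = 144/((I*sqrt(55294))) - 68997/(2 + I*sqrt(114)) = 144*(-I*sqrt(55294)/55294) - 68997/(2 + I*sqrt(114)) = -72*I*sqrt(55294)/27647 - 68997/(2 + I*sqrt(114)) = -68997/(2 + I*sqrt(114)) - 72*I*sqrt(55294)/27647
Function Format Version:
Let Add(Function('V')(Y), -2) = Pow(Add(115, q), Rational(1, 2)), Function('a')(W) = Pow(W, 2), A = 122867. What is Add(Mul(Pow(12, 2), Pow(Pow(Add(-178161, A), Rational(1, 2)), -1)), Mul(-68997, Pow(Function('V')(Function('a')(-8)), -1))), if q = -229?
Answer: Mul(Rational(3, 27647), Pow(Add(Pow(114, Rational(1, 2)), Mul(-2, I)), -1), Add(Mul(-48, Pow(55294, Rational(1, 2))), Mul(635853353, I), Mul(-48, I, Pow(1575879, Rational(1, 2))))) ≈ Add(-1169.4, Mul(6242.5, I))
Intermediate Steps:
Function('V')(Y) = Add(2, Mul(I, Pow(114, Rational(1, 2)))) (Function('V')(Y) = Add(2, Pow(Add(115, -229), Rational(1, 2))) = Add(2, Pow(-114, Rational(1, 2))) = Add(2, Mul(I, Pow(114, Rational(1, 2)))))
Add(Mul(Pow(12, 2), Pow(Pow(Add(-178161, A), Rational(1, 2)), -1)), Mul(-68997, Pow(Function('V')(Function('a')(-8)), -1))) = Add(Mul(Pow(12, 2), Pow(Pow(Add(-178161, 122867), Rational(1, 2)), -1)), Mul(-68997, Pow(Add(2, Mul(I, Pow(114, Rational(1, 2)))), -1))) = Add(Mul(144, Pow(Pow(-55294, Rational(1, 2)), -1)), Mul(-68997, Pow(Add(2, Mul(I, Pow(114, Rational(1, 2)))), -1))) = Add(Mul(144, Pow(Mul(I, Pow(55294, Rational(1, 2))), -1)), Mul(-68997, Pow(Add(2, Mul(I, Pow(114, Rational(1, 2)))), -1))) = Add(Mul(144, Mul(Rational(-1, 55294), I, Pow(55294, Rational(1, 2)))), Mul(-68997, Pow(Add(2, Mul(I, Pow(114, Rational(1, 2)))), -1))) = Add(Mul(Rational(-72, 27647), I, Pow(55294, Rational(1, 2))), Mul(-68997, Pow(Add(2, Mul(I, Pow(114, Rational(1, 2)))), -1))) = Add(Mul(-68997, Pow(Add(2, Mul(I, Pow(114, Rational(1, 2)))), -1)), Mul(Rational(-72, 27647), I, Pow(55294, Rational(1, 2))))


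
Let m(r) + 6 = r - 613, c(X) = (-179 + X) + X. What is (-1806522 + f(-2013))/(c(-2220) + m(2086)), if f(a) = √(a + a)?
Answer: 903261/1576 - I*√4026/3152 ≈ 573.13 - 0.02013*I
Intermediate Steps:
c(X) = -179 + 2*X
f(a) = √2*√a (f(a) = √(2*a) = √2*√a)
m(r) = -619 + r (m(r) = -6 + (r - 613) = -6 + (-613 + r) = -619 + r)
(-1806522 + f(-2013))/(c(-2220) + m(2086)) = (-1806522 + √2*√(-2013))/((-179 + 2*(-2220)) + (-619 + 2086)) = (-1806522 + √2*(I*√2013))/((-179 - 4440) + 1467) = (-1806522 + I*√4026)/(-4619 + 1467) = (-1806522 + I*√4026)/(-3152) = (-1806522 + I*√4026)*(-1/3152) = 903261/1576 - I*√4026/3152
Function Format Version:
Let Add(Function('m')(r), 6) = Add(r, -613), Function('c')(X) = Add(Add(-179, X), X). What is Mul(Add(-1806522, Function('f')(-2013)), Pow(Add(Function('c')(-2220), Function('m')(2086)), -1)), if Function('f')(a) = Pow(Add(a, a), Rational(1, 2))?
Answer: Add(Rational(903261, 1576), Mul(Rational(-1, 3152), I, Pow(4026, Rational(1, 2)))) ≈ Add(573.13, Mul(-0.020130, I))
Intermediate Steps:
Function('c')(X) = Add(-179, Mul(2, X))
Function('f')(a) = Mul(Pow(2, Rational(1, 2)), Pow(a, Rational(1, 2))) (Function('f')(a) = Pow(Mul(2, a), Rational(1, 2)) = Mul(Pow(2, Rational(1, 2)), Pow(a, Rational(1, 2))))
Function('m')(r) = Add(-619, r) (Function('m')(r) = Add(-6, Add(r, -613)) = Add(-6, Add(-613, r)) = Add(-619, r))
Mul(Add(-1806522, Function('f')(-2013)), Pow(Add(Function('c')(-2220), Function('m')(2086)), -1)) = Mul(Add(-1806522, Mul(Pow(2, Rational(1, 2)), Pow(-2013, Rational(1, 2)))), Pow(Add(Add(-179, Mul(2, -2220)), Add(-619, 2086)), -1)) = Mul(Add(-1806522, Mul(Pow(2, Rational(1, 2)), Mul(I, Pow(2013, Rational(1, 2))))), Pow(Add(Add(-179, -4440), 1467), -1)) = Mul(Add(-1806522, Mul(I, Pow(4026, Rational(1, 2)))), Pow(Add(-4619, 1467), -1)) = Mul(Add(-1806522, Mul(I, Pow(4026, Rational(1, 2)))), Pow(-3152, -1)) = Mul(Add(-1806522, Mul(I, Pow(4026, Rational(1, 2)))), Rational(-1, 3152)) = Add(Rational(903261, 1576), Mul(Rational(-1, 3152), I, Pow(4026, Rational(1, 2))))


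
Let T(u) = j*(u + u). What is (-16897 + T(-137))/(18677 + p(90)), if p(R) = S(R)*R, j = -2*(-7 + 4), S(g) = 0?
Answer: -18541/18677 ≈ -0.99272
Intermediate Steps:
j = 6 (j = -2*(-3) = 6)
T(u) = 12*u (T(u) = 6*(u + u) = 6*(2*u) = 12*u)
p(R) = 0 (p(R) = 0*R = 0)
(-16897 + T(-137))/(18677 + p(90)) = (-16897 + 12*(-137))/(18677 + 0) = (-16897 - 1644)/18677 = -18541*1/18677 = -18541/18677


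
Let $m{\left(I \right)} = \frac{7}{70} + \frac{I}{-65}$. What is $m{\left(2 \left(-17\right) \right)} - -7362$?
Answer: $\frac{957141}{130} \approx 7362.6$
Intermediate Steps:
$m{\left(I \right)} = \frac{1}{10} - \frac{I}{65}$ ($m{\left(I \right)} = 7 \cdot \frac{1}{70} + I \left(- \frac{1}{65}\right) = \frac{1}{10} - \frac{I}{65}$)
$m{\left(2 \left(-17\right) \right)} - -7362 = \left(\frac{1}{10} - \frac{2 \left(-17\right)}{65}\right) - -7362 = \left(\frac{1}{10} - - \frac{34}{65}\right) + 7362 = \left(\frac{1}{10} + \frac{34}{65}\right) + 7362 = \frac{81}{130} + 7362 = \frac{957141}{130}$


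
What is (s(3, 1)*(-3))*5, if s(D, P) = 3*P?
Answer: -45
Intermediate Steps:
(s(3, 1)*(-3))*5 = ((3*1)*(-3))*5 = (3*(-3))*5 = -9*5 = -45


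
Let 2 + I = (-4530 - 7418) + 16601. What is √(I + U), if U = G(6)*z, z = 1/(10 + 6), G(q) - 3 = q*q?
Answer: √74455/4 ≈ 68.216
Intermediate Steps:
G(q) = 3 + q² (G(q) = 3 + q*q = 3 + q²)
I = 4651 (I = -2 + ((-4530 - 7418) + 16601) = -2 + (-11948 + 16601) = -2 + 4653 = 4651)
z = 1/16 ≈ 0.062500
U = 39/16 (U = (3 + 6²)*(1/16) = (3 + 36)*(1/16) = 39*(1/16) = 39/16 ≈ 2.4375)
√(I + U) = √(4651 + 39/16) = √(74455/16) = √74455/4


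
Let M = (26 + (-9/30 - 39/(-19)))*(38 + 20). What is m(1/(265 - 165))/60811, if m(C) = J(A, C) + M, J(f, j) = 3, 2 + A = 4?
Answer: 153202/5777045 ≈ 0.026519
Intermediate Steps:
A = 2 (A = -2 + 4 = 2)
M = 152917/95 (M = (26 + (-9*1/30 - 39*(-1/19)))*58 = (26 + (-3/10 + 39/19))*58 = (26 + 333/190)*58 = (5273/190)*58 = 152917/95 ≈ 1609.7)
m(C) = 153202/95 (m(C) = 3 + 152917/95 = 153202/95)
m(1/(265 - 165))/60811 = (153202/95)/60811 = (153202/95)*(1/60811) = 153202/5777045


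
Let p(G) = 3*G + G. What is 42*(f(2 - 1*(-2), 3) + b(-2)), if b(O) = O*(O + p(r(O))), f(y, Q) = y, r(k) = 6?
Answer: -1680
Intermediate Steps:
p(G) = 4*G
b(O) = O*(24 + O) (b(O) = O*(O + 4*6) = O*(O + 24) = O*(24 + O))
42*(f(2 - 1*(-2), 3) + b(-2)) = 42*((2 - 1*(-2)) - 2*(24 - 2)) = 42*((2 + 2) - 2*22) = 42*(4 - 44) = 42*(-40) = -1680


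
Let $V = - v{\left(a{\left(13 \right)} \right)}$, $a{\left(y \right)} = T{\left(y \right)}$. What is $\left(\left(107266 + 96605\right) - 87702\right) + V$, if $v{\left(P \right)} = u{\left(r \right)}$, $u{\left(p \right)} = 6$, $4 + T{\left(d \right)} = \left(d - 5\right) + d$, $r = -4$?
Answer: $116163$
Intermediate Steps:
$T{\left(d \right)} = -9 + 2 d$ ($T{\left(d \right)} = -4 + \left(\left(d - 5\right) + d\right) = -4 + \left(\left(-5 + d\right) + d\right) = -4 + \left(-5 + 2 d\right) = -9 + 2 d$)
$a{\left(y \right)} = -9 + 2 y$
$v{\left(P \right)} = 6$
$V = -6$ ($V = \left(-1\right) 6 = -6$)
$\left(\left(107266 + 96605\right) - 87702\right) + V = \left(\left(107266 + 96605\right) - 87702\right) - 6 = \left(203871 - 87702\right) - 6 = 116169 - 6 = 116163$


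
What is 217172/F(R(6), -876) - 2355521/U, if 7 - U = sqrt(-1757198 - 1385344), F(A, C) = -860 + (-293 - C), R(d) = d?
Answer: -687050127871/870497707 - 2355521*I*sqrt(3142542)/3142591 ≈ -789.26 - 1328.7*I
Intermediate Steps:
F(A, C) = -1153 - C
U = 7 - I*sqrt(3142542) (U = 7 - sqrt(-1757198 - 1385344) = 7 - sqrt(-3142542) = 7 - I*sqrt(3142542) ≈ 7.0 - 1772.7*I)
217172/F(R(6), -876) - 2355521/U = 217172/(-1153 - 1*(-876)) - 2355521/(7 - I*sqrt(3142542)) = 217172/(-1153 + 876) - 2355521/(7 - I*sqrt(3142542)) = 217172/(-277) - 2355521/(7 - I*sqrt(3142542)) = 217172*(-1/277) - 2355521/(7 - I*sqrt(3142542)) = -217172/277 - 2355521/(7 - I*sqrt(3142542))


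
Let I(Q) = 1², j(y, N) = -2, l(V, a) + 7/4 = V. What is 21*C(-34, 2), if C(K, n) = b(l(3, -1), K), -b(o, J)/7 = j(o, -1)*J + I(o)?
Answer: -10143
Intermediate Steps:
l(V, a) = -7/4 + V
I(Q) = 1
b(o, J) = -7 + 14*J (b(o, J) = -7*(-2*J + 1) = -7*(1 - 2*J) = -7 + 14*J)
C(K, n) = -7 + 14*K
21*C(-34, 2) = 21*(-7 + 14*(-34)) = 21*(-7 - 476) = 21*(-483) = -10143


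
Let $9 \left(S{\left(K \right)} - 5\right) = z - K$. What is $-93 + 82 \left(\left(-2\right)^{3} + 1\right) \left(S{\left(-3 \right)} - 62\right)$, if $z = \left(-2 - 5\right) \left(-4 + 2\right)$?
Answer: $\frac{283867}{9} \approx 31541.0$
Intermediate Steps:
$z = 14$ ($z = \left(-7\right) \left(-2\right) = 14$)
$S{\left(K \right)} = \frac{59}{9} - \frac{K}{9}$ ($S{\left(K \right)} = 5 + \frac{14 - K}{9} = 5 - \left(- \frac{14}{9} + \frac{K}{9}\right) = \frac{59}{9} - \frac{K}{9}$)
$-93 + 82 \left(\left(-2\right)^{3} + 1\right) \left(S{\left(-3 \right)} - 62\right) = -93 + 82 \left(\left(-2\right)^{3} + 1\right) \left(\left(\frac{59}{9} - - \frac{1}{3}\right) - 62\right) = -93 + 82 \left(-8 + 1\right) \left(\left(\frac{59}{9} + \frac{1}{3}\right) - 62\right) = -93 + 82 \left(- 7 \left(\frac{62}{9} - 62\right)\right) = -93 + 82 \left(\left(-7\right) \left(- \frac{496}{9}\right)\right) = -93 + 82 \cdot \frac{3472}{9} = -93 + \frac{284704}{9} = \frac{283867}{9}$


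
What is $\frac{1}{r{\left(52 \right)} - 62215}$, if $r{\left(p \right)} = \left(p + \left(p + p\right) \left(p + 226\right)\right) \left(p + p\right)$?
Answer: $\frac{1}{2950041} \approx 3.3898 \cdot 10^{-7}$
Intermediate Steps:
$r{\left(p \right)} = 2 p \left(p + 2 p \left(226 + p\right)\right)$ ($r{\left(p \right)} = \left(p + 2 p \left(226 + p\right)\right) 2 p = 2 p \left(p + 2 p \left(226 + p\right)\right)$)
$\frac{1}{r{\left(52 \right)} - 62215} = \frac{1}{52^{2} \left(906 + 4 \cdot 52\right) - 62215} = \frac{1}{2704 \left(906 + 208\right) - 62215} = \frac{1}{2704 \cdot 1114 - 62215} = \frac{1}{3012256 - 62215} = \frac{1}{2950041}$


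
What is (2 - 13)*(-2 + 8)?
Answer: -66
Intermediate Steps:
(2 - 13)*(-2 + 8) = -11*6 = -66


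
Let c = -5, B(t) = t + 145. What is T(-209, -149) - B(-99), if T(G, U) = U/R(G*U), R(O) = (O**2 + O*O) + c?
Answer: -89218092971/1939523757 ≈ -46.000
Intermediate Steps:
B(t) = 145 + t
R(O) = -5 + 2*O**2 (R(O) = (O**2 + O*O) - 5 = (O**2 + O**2) - 5 = 2*O**2 - 5 = -5 + 2*O**2)
T(G, U) = U/(-5 + 2*G**2*U**2) (T(G, U) = U/(-5 + 2*(G*U)**2) = U/(-5 + 2*(G**2*U**2)) = U/(-5 + 2*G**2*U**2))
T(-209, -149) - B(-99) = -149/(-5 + 2*(-209)**2*(-149)**2) - (145 - 99) = -149/(-5 + 2*43681*22201) - 1*46 = -149/(-5 + 1939523762) - 46 = -149/1939523757 - 46 = -89218092971/1939523757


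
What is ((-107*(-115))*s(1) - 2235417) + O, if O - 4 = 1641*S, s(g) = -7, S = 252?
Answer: -1908016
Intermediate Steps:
O = 413536 (O = 4 + 1641*252 = 4 + 413532 = 413536)
((-107*(-115))*s(1) - 2235417) + O = (-107*(-115)*(-7) - 2235417) + 413536 = (12305*(-7) - 2235417) + 413536 = (-86135 - 2235417) + 413536 = -2321552 + 413536 = -1908016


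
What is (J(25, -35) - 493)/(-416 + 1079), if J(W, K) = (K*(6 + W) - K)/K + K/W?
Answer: -774/1105 ≈ -0.70045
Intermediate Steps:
J(W, K) = K/W + (-K + K*(6 + W))/K (J(W, K) = (-K + K*(6 + W))/K + K/W = K/W + (-K + K*(6 + W))/K)
(J(25, -35) - 493)/(-416 + 1079) = ((5 + 25 - 35/25) - 493)/(-416 + 1079) = ((5 + 25 - 35*1/25) - 493)/663 = ((5 + 25 - 7/5) - 493)/663 = (143/5 - 493)/663 = (1/663)*(-2322/5) = -774/1105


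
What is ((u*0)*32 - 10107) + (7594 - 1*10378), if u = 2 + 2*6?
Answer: -12891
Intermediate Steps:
u = 14 (u = 2 + 12 = 14)
((u*0)*32 - 10107) + (7594 - 1*10378) = ((14*0)*32 - 10107) + (7594 - 1*10378) = (0*32 - 10107) + (7594 - 10378) = (0 - 10107) - 2784 = -10107 - 2784 = -12891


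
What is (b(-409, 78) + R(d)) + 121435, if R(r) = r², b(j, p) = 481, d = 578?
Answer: 456000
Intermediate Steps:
(b(-409, 78) + R(d)) + 121435 = (481 + 578²) + 121435 = (481 + 334084) + 121435 = 334565 + 121435 = 456000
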